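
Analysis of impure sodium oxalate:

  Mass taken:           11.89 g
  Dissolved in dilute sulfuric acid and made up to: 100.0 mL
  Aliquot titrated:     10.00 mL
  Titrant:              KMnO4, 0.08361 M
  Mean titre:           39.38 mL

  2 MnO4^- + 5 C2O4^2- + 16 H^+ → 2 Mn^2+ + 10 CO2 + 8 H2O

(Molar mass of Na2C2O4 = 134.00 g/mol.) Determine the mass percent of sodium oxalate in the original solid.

n(KMnO4) per titration = 0.03938 × 0.08361 = 3.293 × 10^-3 mol
From the 5:2 ratio, n(Na2C2O4) in each aliquot = 5/2 × 3.293 × 10^-3 = 8.231 × 10^-3 mol
n(Na2C2O4) in the whole flask = 8.231 × 10^-3 × 100.0/10.00 = 0.08231 mol
mass of Na2C2O4 = 0.08231 × 134.00 = 11.03 g
% Na2C2O4 = 11.03 / 11.89 × 100 = 92.77 %

92.77 %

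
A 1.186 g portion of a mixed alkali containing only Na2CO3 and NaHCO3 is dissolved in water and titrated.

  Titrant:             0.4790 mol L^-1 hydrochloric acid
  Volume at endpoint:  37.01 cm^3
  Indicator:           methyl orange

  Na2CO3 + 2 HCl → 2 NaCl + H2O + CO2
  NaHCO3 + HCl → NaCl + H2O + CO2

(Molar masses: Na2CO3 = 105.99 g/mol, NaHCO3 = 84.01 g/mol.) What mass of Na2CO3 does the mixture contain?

0.5183 g

n(HCl) = 0.03701 × 0.4790 = 0.01773 mol
Let x = n(Na2CO3), y = n(NaHCO3).
Titrant: 2x + 1y = 0.01773;  mass: 105.99x + 84.01y = 1.186
Solving, x = 4.890 × 10^-3 mol, y = 7.948 × 10^-3 mol
mass of Na2CO3 = 4.890 × 10^-3 × 105.99 = 0.5183 g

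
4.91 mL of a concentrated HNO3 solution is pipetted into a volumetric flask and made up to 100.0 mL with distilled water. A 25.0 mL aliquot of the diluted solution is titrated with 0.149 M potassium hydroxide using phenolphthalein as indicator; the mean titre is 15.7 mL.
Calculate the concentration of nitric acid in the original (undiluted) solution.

1.91 M

HNO3 + KOH → KNO3 + H2O
n(KOH) = 0.0157 × 0.149 = 2.34 × 10^-3 mol
n(HNO3) in the aliquot = 2.34 × 10^-3 mol (1:1 ratio)
[HNO3]_dilute = 2.34 × 10^-3 / 0.0250 = 0.0936 mol/L
Dilution factor = 100.0 / 4.91 = 20.37
[HNO3]_stock = 0.0936 × 20.37 = 1.91 mol/L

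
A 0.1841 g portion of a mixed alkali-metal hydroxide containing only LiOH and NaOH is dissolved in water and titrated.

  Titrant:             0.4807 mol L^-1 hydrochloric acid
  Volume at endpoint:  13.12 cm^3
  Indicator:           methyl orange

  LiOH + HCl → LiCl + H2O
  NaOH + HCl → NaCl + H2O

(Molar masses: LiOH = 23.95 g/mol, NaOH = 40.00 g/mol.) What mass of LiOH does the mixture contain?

0.1017 g

n(HCl) = 0.01312 × 0.4807 = 6.307 × 10^-3 mol
Let x = n(LiOH), y = n(NaOH).
Titrant: 1x + 1y = 6.307 × 10^-3;  mass: 23.95x + 40.00y = 0.1841
Solving, x = 4.247 × 10^-3 mol, y = 2.059 × 10^-3 mol
mass of LiOH = 4.247 × 10^-3 × 23.95 = 0.1017 g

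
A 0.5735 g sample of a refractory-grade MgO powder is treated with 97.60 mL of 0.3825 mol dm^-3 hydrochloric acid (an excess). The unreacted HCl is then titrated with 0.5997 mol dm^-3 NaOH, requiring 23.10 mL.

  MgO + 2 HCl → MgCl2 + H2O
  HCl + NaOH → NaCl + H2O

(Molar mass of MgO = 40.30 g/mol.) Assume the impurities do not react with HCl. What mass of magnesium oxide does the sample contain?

n(HCl) added = 0.09760 × 0.3825 = 0.03733 mol
n(NaOH) used in back-titration = 0.02310 × 0.5997 = 0.01385 mol
n(HCl) left over = 0.01385 mol (1:1 ratio)
n(HCl) consumed by analyte = 0.03733 − 0.01385 = 0.02348 mol
From the 1:2 ratio, n(MgO) = 1/2 × 0.02348 = 0.01174 mol
mass of MgO = 0.01174 × 40.30 = 0.4731 g

0.4731 g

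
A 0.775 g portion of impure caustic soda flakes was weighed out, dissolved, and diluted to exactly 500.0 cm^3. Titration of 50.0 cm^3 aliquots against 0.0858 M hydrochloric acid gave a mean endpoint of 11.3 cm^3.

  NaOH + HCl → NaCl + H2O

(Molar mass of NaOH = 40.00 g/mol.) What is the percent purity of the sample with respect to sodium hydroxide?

n(HCl) per titration = 0.0113 × 0.0858 = 9.70 × 10^-4 mol
n(NaOH) in each aliquot = 9.70 × 10^-4 mol (1:1 ratio)
n(NaOH) in the whole flask = 9.70 × 10^-4 × 500.0/50.0 = 9.70 × 10^-3 mol
mass of NaOH = 9.70 × 10^-3 × 40.00 = 0.388 g
% NaOH = 0.388 / 0.775 × 100 = 50.0 %

50.0 %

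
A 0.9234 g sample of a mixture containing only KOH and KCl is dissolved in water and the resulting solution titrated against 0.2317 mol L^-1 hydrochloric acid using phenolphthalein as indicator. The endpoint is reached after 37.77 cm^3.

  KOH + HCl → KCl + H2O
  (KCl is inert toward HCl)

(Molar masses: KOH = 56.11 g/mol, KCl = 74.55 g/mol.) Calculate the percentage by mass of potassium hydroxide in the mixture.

53.18 %

n(HCl) = 0.03777 × 0.2317 = 8.751 × 10^-3 mol
Let x = n(KOH), y = n(KCl).
Titrant: 1x = 8.751 × 10^-3;  mass: 56.11x + 74.55y = 0.9234
Solving, x = 8.751 × 10^-3 mol, y = 5.800 × 10^-3 mol
mass of KOH = 8.751 × 10^-3 × 56.11 = 0.4910 g
% KOH = 0.4910 / 0.9234 × 100 = 53.18 %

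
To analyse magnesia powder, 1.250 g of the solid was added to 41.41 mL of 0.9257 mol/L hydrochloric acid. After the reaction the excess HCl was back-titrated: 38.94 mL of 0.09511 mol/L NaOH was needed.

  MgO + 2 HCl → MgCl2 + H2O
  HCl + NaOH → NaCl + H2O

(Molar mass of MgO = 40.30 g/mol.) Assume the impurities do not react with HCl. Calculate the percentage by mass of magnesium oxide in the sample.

55.82 %

n(HCl) added = 0.04141 × 0.9257 = 0.03833 mol
n(NaOH) used in back-titration = 0.03894 × 0.09511 = 3.704 × 10^-3 mol
n(HCl) left over = 3.704 × 10^-3 mol (1:1 ratio)
n(HCl) consumed by analyte = 0.03833 − 3.704 × 10^-3 = 0.03463 mol
From the 1:2 ratio, n(MgO) = 1/2 × 0.03463 = 0.01731 mol
mass of MgO = 0.01731 × 40.30 = 0.6978 g
% MgO = 0.6978 / 1.250 × 100 = 55.82 %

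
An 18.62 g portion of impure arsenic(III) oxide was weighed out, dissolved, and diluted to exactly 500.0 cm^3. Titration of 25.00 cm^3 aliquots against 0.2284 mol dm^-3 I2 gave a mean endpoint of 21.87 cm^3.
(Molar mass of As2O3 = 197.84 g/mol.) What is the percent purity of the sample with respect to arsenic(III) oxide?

As2O3 + 2 I2 + 2 H2O → As2O5 + 4 HI
n(I2) per titration = 0.02187 × 0.2284 = 4.995 × 10^-3 mol
From the 1:2 ratio, n(As2O3) in each aliquot = 1/2 × 4.995 × 10^-3 = 2.498 × 10^-3 mol
n(As2O3) in the whole flask = 2.498 × 10^-3 × 500.0/25.00 = 0.04995 mol
mass of As2O3 = 0.04995 × 197.84 = 9.882 g
% As2O3 = 9.882 / 18.62 × 100 = 53.07 %

53.07 %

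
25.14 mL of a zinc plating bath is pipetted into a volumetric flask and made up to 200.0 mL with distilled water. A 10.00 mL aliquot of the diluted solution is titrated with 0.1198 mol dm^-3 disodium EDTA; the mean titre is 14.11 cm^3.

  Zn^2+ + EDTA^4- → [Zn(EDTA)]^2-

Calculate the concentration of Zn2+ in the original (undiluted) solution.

1.345 mol/L

n(EDTA) = 0.01411 × 0.1198 = 1.690 × 10^-3 mol
n(Zn2+) in the aliquot = 1.690 × 10^-3 mol (1:1 ratio)
[Zn2+]_dilute = 1.690 × 10^-3 / 0.01000 = 0.1690 mol/L
Dilution factor = 200.0 / 25.14 = 7.955
[Zn2+]_stock = 0.1690 × 7.955 = 1.345 mol/L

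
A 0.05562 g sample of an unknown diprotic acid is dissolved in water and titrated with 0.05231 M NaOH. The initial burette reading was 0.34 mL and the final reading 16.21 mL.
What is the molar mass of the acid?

n(NaOH) = 0.01587 L × 0.05231 mol/L = 8.302 × 10^-4 mol
From the 1:2 ratio, n(H2A) = 1/2 × 8.302 × 10^-4 = 4.151 × 10^-4 mol
M = m / n = 0.05562 g / 4.151 × 10^-4 mol = 134.0 g/mol

134.0 g/mol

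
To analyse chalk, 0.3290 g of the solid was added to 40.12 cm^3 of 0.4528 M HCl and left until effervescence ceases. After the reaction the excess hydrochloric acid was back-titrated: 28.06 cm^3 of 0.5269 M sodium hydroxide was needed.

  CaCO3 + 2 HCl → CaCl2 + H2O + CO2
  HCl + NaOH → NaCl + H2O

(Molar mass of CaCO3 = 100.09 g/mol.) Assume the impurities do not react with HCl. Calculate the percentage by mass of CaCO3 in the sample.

51.44 %

n(HCl) added = 0.04012 × 0.4528 = 0.01817 mol
n(NaOH) used in back-titration = 0.02806 × 0.5269 = 0.01478 mol
n(HCl) left over = 0.01478 mol (1:1 ratio)
n(HCl) consumed by analyte = 0.01817 − 0.01478 = 3.382 × 10^-3 mol
From the 1:2 ratio, n(CaCO3) = 1/2 × 3.382 × 10^-3 = 1.691 × 10^-3 mol
mass of CaCO3 = 1.691 × 10^-3 × 100.09 = 0.1692 g
% CaCO3 = 0.1692 / 0.3290 × 100 = 51.44 %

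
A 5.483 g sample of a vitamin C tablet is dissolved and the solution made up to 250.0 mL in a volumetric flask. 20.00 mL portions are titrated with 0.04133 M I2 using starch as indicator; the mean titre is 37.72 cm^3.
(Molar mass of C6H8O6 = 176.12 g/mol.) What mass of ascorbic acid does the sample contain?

C6H8O6 + I2 → C6H6O6 + 2 HI
n(I2) per titration = 0.03772 × 0.04133 = 1.559 × 10^-3 mol
n(C6H8O6) in each aliquot = 1.559 × 10^-3 mol (1:1 ratio)
n(C6H8O6) in the whole flask = 1.559 × 10^-3 × 250.0/20.00 = 0.01949 mol
mass of C6H8O6 = 0.01949 × 176.12 = 3.432 g

3.432 g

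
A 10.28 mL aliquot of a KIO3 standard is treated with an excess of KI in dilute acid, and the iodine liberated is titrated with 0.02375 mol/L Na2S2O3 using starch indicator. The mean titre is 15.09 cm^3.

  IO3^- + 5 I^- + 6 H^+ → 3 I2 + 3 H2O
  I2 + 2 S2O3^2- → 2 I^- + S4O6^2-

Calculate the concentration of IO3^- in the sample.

n(S2O3^2-) = 0.01509 × 0.02375 = 3.584 × 10^-4 mol
n(I2) = n(S2O3^2-)/2 = 1.792 × 10^-4 mol
From the 1:3 ratio, n(IO3^-) in the aliquot = 1/3 × 1.792 × 10^-4 = 5.973 × 10^-5 mol
[IO3^-] = 5.973 × 10^-5 / 0.01028 = 0.005810 mol/L

0.005810 mol/L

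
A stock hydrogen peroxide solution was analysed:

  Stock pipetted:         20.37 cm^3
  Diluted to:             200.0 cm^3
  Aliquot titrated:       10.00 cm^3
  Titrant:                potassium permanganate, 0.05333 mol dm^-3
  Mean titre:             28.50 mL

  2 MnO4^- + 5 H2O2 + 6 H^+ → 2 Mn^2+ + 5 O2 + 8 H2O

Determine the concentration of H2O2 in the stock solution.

3.731 mol/L

n(KMnO4) = 0.02850 × 0.05333 = 1.520 × 10^-3 mol
From the 5:2 ratio, n(H2O2) in the aliquot = 5/2 × 1.520 × 10^-3 = 3.800 × 10^-3 mol
[H2O2]_dilute = 3.800 × 10^-3 / 0.01000 = 0.3800 mol/L
Dilution factor = 200.0 / 20.37 = 9.818
[H2O2]_stock = 0.3800 × 9.818 = 3.731 mol/L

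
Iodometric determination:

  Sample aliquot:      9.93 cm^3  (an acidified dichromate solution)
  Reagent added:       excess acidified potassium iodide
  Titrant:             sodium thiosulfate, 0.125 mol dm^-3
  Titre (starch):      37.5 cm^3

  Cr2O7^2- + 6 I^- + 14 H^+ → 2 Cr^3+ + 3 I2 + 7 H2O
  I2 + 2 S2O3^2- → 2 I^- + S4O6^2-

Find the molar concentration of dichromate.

0.0787 mol/L

n(S2O3^2-) = 0.0375 × 0.125 = 4.69 × 10^-3 mol
n(I2) = n(S2O3^2-)/2 = 2.34 × 10^-3 mol
From the 1:3 ratio, n(Cr2O7^2-) in the aliquot = 1/3 × 2.34 × 10^-3 = 7.81 × 10^-4 mol
[Cr2O7^2-] = 7.81 × 10^-4 / 0.00993 = 0.0787 mol/L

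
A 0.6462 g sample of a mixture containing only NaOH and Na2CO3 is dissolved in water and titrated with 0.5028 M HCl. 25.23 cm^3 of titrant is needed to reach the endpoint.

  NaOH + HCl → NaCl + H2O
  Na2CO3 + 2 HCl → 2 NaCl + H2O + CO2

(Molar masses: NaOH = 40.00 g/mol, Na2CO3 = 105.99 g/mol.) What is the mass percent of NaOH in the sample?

12.42 %

n(HCl) = 0.02523 × 0.5028 = 0.01269 mol
Let x = n(NaOH), y = n(Na2CO3).
Titrant: 1x + 2y = 0.01269;  mass: 40.00x + 105.99y = 0.6462
Solving, x = 2.007 × 10^-3 mol, y = 5.340 × 10^-3 mol
mass of NaOH = 2.007 × 10^-3 × 40.00 = 0.08026 g
% NaOH = 0.08026 / 0.6462 × 100 = 12.42 %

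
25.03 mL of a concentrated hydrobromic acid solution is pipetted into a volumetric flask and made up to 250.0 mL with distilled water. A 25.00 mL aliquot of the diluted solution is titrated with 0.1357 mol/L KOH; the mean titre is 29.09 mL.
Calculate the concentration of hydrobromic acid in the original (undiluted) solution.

1.577 mol/L

HBr + KOH → KBr + H2O
n(KOH) = 0.02909 × 0.1357 = 3.948 × 10^-3 mol
n(HBr) in the aliquot = 3.948 × 10^-3 mol (1:1 ratio)
[HBr]_dilute = 3.948 × 10^-3 / 0.02500 = 0.1579 mol/L
Dilution factor = 250.0 / 25.03 = 9.988
[HBr]_stock = 0.1579 × 9.988 = 1.577 mol/L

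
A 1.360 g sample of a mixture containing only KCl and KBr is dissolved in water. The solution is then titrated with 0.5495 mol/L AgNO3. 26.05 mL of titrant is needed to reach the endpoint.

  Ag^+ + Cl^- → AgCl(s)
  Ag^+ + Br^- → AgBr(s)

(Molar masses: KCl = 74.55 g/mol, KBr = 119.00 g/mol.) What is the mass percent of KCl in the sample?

42.35 %

n(AgNO3) = 0.02605 × 0.5495 = 0.01431 mol
Let x = n(KCl), y = n(KBr).
Titrant: 1x + 1y = 0.01431;  mass: 74.55x + 119.00y = 1.360
Solving, x = 7.726 × 10^-3 mol, y = 6.588 × 10^-3 mol
mass of KCl = 7.726 × 10^-3 × 74.55 = 0.5760 g
% KCl = 0.5760 / 1.360 × 100 = 42.35 %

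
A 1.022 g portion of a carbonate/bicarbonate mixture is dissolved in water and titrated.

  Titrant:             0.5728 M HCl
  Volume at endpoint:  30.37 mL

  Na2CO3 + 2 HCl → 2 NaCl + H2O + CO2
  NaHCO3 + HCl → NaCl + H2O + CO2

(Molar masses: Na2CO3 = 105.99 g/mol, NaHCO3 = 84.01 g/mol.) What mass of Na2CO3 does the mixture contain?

0.7509 g

n(HCl) = 0.03037 × 0.5728 = 0.01740 mol
Let x = n(Na2CO3), y = n(NaHCO3).
Titrant: 2x + 1y = 0.01740;  mass: 105.99x + 84.01y = 1.022
Solving, x = 7.084 × 10^-3 mol, y = 3.228 × 10^-3 mol
mass of Na2CO3 = 7.084 × 10^-3 × 105.99 = 0.7509 g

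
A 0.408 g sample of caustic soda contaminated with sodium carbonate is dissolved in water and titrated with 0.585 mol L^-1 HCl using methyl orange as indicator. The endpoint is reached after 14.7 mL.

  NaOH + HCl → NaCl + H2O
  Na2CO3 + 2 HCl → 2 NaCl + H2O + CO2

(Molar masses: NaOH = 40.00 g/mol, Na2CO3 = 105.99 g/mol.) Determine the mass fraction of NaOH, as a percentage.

36.0 %

n(HCl) = 0.0147 × 0.585 = 8.60 × 10^-3 mol
Let x = n(NaOH), y = n(Na2CO3).
Titrant: 1x + 2y = 8.60 × 10^-3;  mass: 40.00x + 105.99y = 0.408
Solving, x = 3.67 × 10^-3 mol, y = 2.46 × 10^-3 mol
mass of NaOH = 3.67 × 10^-3 × 40.00 = 0.147 g
% NaOH = 0.147 / 0.408 × 100 = 36.0 %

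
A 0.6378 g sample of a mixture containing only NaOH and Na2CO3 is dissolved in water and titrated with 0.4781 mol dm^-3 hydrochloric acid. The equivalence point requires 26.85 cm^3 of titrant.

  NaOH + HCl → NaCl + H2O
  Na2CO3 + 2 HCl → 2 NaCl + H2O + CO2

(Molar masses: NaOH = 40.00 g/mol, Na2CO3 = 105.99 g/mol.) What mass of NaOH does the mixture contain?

n(HCl) = 0.02685 × 0.4781 = 0.01284 mol
Let x = n(NaOH), y = n(Na2CO3).
Titrant: 1x + 2y = 0.01284;  mass: 40.00x + 105.99y = 0.6378
Solving, x = 3.270 × 10^-3 mol, y = 4.783 × 10^-3 mol
mass of NaOH = 3.270 × 10^-3 × 40.00 = 0.1308 g

0.1308 g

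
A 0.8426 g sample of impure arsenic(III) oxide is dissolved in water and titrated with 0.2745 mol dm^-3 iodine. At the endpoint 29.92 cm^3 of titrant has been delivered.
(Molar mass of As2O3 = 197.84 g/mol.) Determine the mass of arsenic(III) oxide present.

0.8124 g

As2O3 + 2 I2 + 2 H2O → As2O5 + 4 HI
n(I2) = 0.02992 L × 0.2745 mol/L = 8.213 × 10^-3 mol
From the 1:2 ratio, n(As2O3) = 1/2 × 8.213 × 10^-3 = 4.107 × 10^-3 mol
mass of As2O3 = 4.107 × 10^-3 × 197.84 g/mol = 0.8124 g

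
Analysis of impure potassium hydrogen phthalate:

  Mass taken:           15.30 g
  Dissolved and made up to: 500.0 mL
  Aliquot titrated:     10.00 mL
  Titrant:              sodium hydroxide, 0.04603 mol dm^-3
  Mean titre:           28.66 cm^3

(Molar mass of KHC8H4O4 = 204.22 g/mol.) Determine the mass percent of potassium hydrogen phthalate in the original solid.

KHC8H4O4 + NaOH → KNaC8H4O4 + H2O
n(NaOH) per titration = 0.02866 × 0.04603 = 1.319 × 10^-3 mol
n(KHC8H4O4) in each aliquot = 1.319 × 10^-3 mol (1:1 ratio)
n(KHC8H4O4) in the whole flask = 1.319 × 10^-3 × 500.0/10.00 = 0.06596 mol
mass of KHC8H4O4 = 0.06596 × 204.22 = 13.47 g
% KHC8H4O4 = 13.47 / 15.30 × 100 = 88.04 %

88.04 %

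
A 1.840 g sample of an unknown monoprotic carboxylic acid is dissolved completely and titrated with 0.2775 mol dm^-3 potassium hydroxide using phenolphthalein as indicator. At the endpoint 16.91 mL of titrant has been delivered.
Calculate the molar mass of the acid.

392.1 g/mol

n(KOH) = 0.01691 L × 0.2775 mol/L = 4.693 × 10^-3 mol
n(HA) = 4.693 × 10^-3 mol (1:1 ratio)
M = m / n = 1.840 g / 4.693 × 10^-3 mol = 392.1 g/mol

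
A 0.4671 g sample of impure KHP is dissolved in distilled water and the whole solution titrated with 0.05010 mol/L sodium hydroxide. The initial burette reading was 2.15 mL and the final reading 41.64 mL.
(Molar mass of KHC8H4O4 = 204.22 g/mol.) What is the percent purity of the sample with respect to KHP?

86.50 %

KHC8H4O4 + NaOH → KNaC8H4O4 + H2O
n(NaOH) = 0.03949 L × 0.05010 mol/L = 1.978 × 10^-3 mol
n(KHC8H4O4) = 1.978 × 10^-3 mol (1:1 ratio)
mass of KHC8H4O4 = 1.978 × 10^-3 × 204.22 g/mol = 0.4040 g
% KHC8H4O4 = 0.4040 / 0.4671 × 100 = 86.50 %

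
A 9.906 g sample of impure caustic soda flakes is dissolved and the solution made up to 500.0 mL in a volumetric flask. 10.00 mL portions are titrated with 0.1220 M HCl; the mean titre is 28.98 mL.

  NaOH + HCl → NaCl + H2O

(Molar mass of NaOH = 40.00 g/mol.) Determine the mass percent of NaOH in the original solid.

n(HCl) per titration = 0.02898 × 0.1220 = 3.536 × 10^-3 mol
n(NaOH) in each aliquot = 3.536 × 10^-3 mol (1:1 ratio)
n(NaOH) in the whole flask = 3.536 × 10^-3 × 500.0/10.00 = 0.1768 mol
mass of NaOH = 0.1768 × 40.00 = 7.071 g
% NaOH = 7.071 / 9.906 × 100 = 71.38 %

71.38 %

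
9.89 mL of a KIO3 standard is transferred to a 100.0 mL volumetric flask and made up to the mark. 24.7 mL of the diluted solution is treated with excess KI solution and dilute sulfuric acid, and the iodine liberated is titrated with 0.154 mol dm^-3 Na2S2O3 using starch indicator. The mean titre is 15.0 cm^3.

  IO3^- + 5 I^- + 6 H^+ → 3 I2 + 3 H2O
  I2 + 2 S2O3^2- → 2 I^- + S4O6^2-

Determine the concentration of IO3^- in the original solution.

n(S2O3^2-) = 0.0150 × 0.154 = 2.31 × 10^-3 mol
n(I2) = n(S2O3^2-)/2 = 1.16 × 10^-3 mol
From the 1:3 ratio, n(IO3^-) in the aliquot = 1/3 × 1.16 × 10^-3 = 3.85 × 10^-4 mol
[IO3^-]_dilute = 3.85 × 10^-4 / 0.0247 = 0.0156 mol/L
[IO3^-]_original = 0.0156 × 100.0/9.89 = 0.158 mol/L

0.158 mol/L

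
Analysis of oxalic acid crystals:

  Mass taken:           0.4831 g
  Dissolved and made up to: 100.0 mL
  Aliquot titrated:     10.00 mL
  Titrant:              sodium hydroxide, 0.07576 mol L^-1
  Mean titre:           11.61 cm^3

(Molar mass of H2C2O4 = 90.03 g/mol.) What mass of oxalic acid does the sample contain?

0.3959 g

H2C2O4 + 2 NaOH → Na2C2O4 + 2 H2O
n(NaOH) per titration = 0.01161 × 0.07576 = 8.796 × 10^-4 mol
From the 1:2 ratio, n(H2C2O4) in each aliquot = 1/2 × 8.796 × 10^-4 = 4.398 × 10^-4 mol
n(H2C2O4) in the whole flask = 4.398 × 10^-4 × 100.0/10.00 = 4.398 × 10^-3 mol
mass of H2C2O4 = 4.398 × 10^-3 × 90.03 = 0.3959 g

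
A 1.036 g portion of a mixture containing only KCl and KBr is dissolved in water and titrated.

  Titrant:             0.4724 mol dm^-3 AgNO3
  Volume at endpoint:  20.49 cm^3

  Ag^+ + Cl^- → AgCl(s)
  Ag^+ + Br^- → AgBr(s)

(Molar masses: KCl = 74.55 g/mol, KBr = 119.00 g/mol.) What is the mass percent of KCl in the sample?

n(AgNO3) = 0.02049 × 0.4724 = 9.679 × 10^-3 mol
Let x = n(KCl), y = n(KBr).
Titrant: 1x + 1y = 9.679 × 10^-3;  mass: 74.55x + 119.00y = 1.036
Solving, x = 2.606 × 10^-3 mol, y = 7.073 × 10^-3 mol
mass of KCl = 2.606 × 10^-3 × 74.55 = 0.1943 g
% KCl = 0.1943 / 1.036 × 100 = 18.76 %

18.76 %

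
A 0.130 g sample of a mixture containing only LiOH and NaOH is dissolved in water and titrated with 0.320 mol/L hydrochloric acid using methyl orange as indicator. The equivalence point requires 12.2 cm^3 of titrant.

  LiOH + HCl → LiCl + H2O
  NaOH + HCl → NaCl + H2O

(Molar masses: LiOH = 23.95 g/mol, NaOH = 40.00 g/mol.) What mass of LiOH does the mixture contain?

n(HCl) = 0.0122 × 0.320 = 3.90 × 10^-3 mol
Let x = n(LiOH), y = n(NaOH).
Titrant: 1x + 1y = 3.90 × 10^-3;  mass: 23.95x + 40.00y = 0.130
Solving, x = 1.63 × 10^-3 mol, y = 2.27 × 10^-3 mol
mass of LiOH = 1.63 × 10^-3 × 23.95 = 0.0390 g

0.0390 g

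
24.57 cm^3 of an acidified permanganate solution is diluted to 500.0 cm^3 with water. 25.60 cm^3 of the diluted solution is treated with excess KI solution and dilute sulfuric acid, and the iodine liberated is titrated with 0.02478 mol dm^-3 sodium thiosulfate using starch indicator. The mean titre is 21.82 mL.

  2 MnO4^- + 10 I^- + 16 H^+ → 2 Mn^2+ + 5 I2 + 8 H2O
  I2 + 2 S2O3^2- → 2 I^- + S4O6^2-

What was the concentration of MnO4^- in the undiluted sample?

0.08596 mol/L

n(S2O3^2-) = 0.02182 × 0.02478 = 5.407 × 10^-4 mol
n(I2) = n(S2O3^2-)/2 = 2.703 × 10^-4 mol
From the 2:5 ratio, n(MnO4^-) in the aliquot = 2/5 × 2.703 × 10^-4 = 1.081 × 10^-4 mol
[MnO4^-]_dilute = 1.081 × 10^-4 / 0.02560 = 0.004224 mol/L
[MnO4^-]_original = 0.004224 × 500.0/24.57 = 0.08596 mol/L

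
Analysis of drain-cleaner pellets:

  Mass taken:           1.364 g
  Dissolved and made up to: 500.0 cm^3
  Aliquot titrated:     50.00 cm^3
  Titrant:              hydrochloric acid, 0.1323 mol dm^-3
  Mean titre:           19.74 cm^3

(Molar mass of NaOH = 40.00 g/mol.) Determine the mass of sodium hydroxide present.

NaOH + HCl → NaCl + H2O
n(HCl) per titration = 0.01974 × 0.1323 = 2.612 × 10^-3 mol
n(NaOH) in each aliquot = 2.612 × 10^-3 mol (1:1 ratio)
n(NaOH) in the whole flask = 2.612 × 10^-3 × 500.0/50.00 = 0.02612 mol
mass of NaOH = 0.02612 × 40.00 = 1.045 g

1.045 g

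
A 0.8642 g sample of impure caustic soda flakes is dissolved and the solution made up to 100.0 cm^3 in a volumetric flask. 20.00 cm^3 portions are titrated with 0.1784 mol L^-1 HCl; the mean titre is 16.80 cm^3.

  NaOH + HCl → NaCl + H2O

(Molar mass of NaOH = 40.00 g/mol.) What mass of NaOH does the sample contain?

n(HCl) per titration = 0.01680 × 0.1784 = 2.997 × 10^-3 mol
n(NaOH) in each aliquot = 2.997 × 10^-3 mol (1:1 ratio)
n(NaOH) in the whole flask = 2.997 × 10^-3 × 100.0/20.00 = 0.01499 mol
mass of NaOH = 0.01499 × 40.00 = 0.5994 g

0.5994 g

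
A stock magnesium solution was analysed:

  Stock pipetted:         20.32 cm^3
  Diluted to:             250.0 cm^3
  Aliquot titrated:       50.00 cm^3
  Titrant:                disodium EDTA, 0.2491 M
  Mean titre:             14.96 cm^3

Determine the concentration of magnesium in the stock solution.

0.9170 M

Mg^2+ + EDTA^4- → [Mg(EDTA)]^2-
n(EDTA) = 0.01496 × 0.2491 = 3.727 × 10^-3 mol
n(Mg2+) in the aliquot = 3.727 × 10^-3 mol (1:1 ratio)
[Mg2+]_dilute = 3.727 × 10^-3 / 0.05000 = 0.07453 mol/L
Dilution factor = 250.0 / 20.32 = 12.30
[Mg2+]_stock = 0.07453 × 12.30 = 0.9170 mol/L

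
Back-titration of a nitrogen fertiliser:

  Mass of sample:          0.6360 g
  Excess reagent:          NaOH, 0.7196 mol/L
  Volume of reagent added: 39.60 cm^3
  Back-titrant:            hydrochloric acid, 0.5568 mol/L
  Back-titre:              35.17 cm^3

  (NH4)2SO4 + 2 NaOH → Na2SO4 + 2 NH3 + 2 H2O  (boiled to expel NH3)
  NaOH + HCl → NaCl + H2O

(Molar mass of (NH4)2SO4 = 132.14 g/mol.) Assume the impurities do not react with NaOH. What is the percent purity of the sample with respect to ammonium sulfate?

92.60 %

n(NaOH) added = 0.03960 × 0.7196 = 0.02850 mol
n(HCl) used in back-titration = 0.03517 × 0.5568 = 0.01958 mol
n(NaOH) left over = 0.01958 mol (1:1 ratio)
n(NaOH) consumed by analyte = 0.02850 − 0.01958 = 8.914 × 10^-3 mol
From the 1:2 ratio, n((NH4)2SO4) = 1/2 × 8.914 × 10^-3 = 4.457 × 10^-3 mol
mass of (NH4)2SO4 = 4.457 × 10^-3 × 132.14 = 0.5889 g
% (NH4)2SO4 = 0.5889 / 0.6360 × 100 = 92.60 %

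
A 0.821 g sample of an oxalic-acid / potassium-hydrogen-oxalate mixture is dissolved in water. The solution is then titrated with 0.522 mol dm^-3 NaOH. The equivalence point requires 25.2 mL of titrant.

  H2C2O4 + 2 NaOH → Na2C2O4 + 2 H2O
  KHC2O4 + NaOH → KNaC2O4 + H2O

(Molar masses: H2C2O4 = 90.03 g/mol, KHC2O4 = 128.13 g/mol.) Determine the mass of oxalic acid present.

0.468 g

n(NaOH) = 0.0252 × 0.522 = 0.0132 mol
Let x = n(H2C2O4), y = n(KHC2O4).
Titrant: 2x + 1y = 0.0132;  mass: 90.03x + 128.13y = 0.821
Solving, x = 5.20 × 10^-3 mol, y = 2.75 × 10^-3 mol
mass of H2C2O4 = 5.20 × 10^-3 × 90.03 = 0.468 g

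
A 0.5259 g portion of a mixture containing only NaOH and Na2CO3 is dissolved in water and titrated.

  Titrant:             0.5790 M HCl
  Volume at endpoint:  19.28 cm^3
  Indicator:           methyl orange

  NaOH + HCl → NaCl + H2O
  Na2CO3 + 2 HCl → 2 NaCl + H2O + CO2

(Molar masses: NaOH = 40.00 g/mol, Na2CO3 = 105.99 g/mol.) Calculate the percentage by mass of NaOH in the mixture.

n(HCl) = 0.01928 × 0.5790 = 0.01116 mol
Let x = n(NaOH), y = n(Na2CO3).
Titrant: 1x + 2y = 0.01116;  mass: 40.00x + 105.99y = 0.5259
Solving, x = 5.055 × 10^-3 mol, y = 3.054 × 10^-3 mol
mass of NaOH = 5.055 × 10^-3 × 40.00 = 0.2022 g
% NaOH = 0.2022 / 0.5259 × 100 = 38.45 %

38.45 %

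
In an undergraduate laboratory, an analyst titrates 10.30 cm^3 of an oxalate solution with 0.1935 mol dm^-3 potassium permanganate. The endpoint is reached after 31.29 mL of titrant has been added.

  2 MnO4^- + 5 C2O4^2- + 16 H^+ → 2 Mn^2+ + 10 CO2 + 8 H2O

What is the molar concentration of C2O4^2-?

1.470 mol/L

n(KMnO4) = 0.03129 L × 0.1935 mol/L = 6.055 × 10^-3 mol
From the 5:2 mole ratio, n(C2O4^2-) = 5/2 × 6.055 × 10^-3 = 0.01514 mol
[C2O4^2-] = 0.01514 mol / 0.01030 L = 1.470 mol/L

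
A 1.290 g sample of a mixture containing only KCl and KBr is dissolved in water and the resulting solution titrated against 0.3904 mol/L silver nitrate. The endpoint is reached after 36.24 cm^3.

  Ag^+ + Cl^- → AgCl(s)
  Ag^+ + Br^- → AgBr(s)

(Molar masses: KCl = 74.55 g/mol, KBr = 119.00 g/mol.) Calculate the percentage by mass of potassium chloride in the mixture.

n(AgNO3) = 0.03624 × 0.3904 = 0.01415 mol
Let x = n(KCl), y = n(KBr).
Titrant: 1x + 1y = 0.01415;  mass: 74.55x + 119.00y = 1.290
Solving, x = 8.855 × 10^-3 mol, y = 5.293 × 10^-3 mol
mass of KCl = 8.855 × 10^-3 × 74.55 = 0.6602 g
% KCl = 0.6602 / 1.290 × 100 = 51.18 %

51.18 %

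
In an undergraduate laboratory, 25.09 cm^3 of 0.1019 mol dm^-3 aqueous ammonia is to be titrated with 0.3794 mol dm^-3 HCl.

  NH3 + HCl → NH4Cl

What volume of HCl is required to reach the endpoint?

n(NH3) = 0.02509 L × 0.1019 mol/L = 2.557 × 10^-3 mol
n(HCl) = 2.557 × 10^-3 mol (1:1 stoichiometry)
V(HCl) = 2.557 × 10^-3 mol / 0.3794 mol/L = 0.006739 L = 6.739 mL

6.739 mL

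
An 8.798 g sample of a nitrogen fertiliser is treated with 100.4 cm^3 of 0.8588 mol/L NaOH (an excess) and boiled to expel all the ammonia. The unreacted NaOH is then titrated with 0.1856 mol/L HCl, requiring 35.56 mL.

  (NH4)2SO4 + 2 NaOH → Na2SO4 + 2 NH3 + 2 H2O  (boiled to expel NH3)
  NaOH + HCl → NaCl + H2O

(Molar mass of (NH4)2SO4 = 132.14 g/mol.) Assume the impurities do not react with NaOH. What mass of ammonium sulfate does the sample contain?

n(NaOH) added = 0.1004 × 0.8588 = 0.08622 mol
n(HCl) used in back-titration = 0.03556 × 0.1856 = 6.600 × 10^-3 mol
n(NaOH) left over = 6.600 × 10^-3 mol (1:1 ratio)
n(NaOH) consumed by analyte = 0.08622 − 6.600 × 10^-3 = 0.07962 mol
From the 1:2 ratio, n((NH4)2SO4) = 1/2 × 0.07962 = 0.03981 mol
mass of (NH4)2SO4 = 0.03981 × 132.14 = 5.261 g

5.261 g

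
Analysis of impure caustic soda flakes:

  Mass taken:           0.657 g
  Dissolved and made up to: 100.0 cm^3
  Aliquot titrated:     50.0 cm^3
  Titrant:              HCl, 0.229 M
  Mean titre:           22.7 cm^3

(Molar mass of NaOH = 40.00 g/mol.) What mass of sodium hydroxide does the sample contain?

0.416 g

NaOH + HCl → NaCl + H2O
n(HCl) per titration = 0.0227 × 0.229 = 5.20 × 10^-3 mol
n(NaOH) in each aliquot = 5.20 × 10^-3 mol (1:1 ratio)
n(NaOH) in the whole flask = 5.20 × 10^-3 × 100.0/50.0 = 0.0104 mol
mass of NaOH = 0.0104 × 40.00 = 0.416 g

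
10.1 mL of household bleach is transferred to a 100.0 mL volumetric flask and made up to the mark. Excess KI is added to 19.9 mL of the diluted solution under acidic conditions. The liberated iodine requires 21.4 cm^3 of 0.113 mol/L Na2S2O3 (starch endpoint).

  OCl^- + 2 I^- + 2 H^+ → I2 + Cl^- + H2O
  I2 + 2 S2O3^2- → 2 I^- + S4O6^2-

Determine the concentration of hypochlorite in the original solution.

0.602 mol/L

n(S2O3^2-) = 0.0214 × 0.113 = 2.42 × 10^-3 mol
n(I2) = n(S2O3^2-)/2 = 1.21 × 10^-3 mol
n(OCl^-) in the aliquot = 1.21 × 10^-3 mol (1:1 ratio)
[OCl^-]_dilute = 1.21 × 10^-3 / 0.0199 = 0.0608 mol/L
[OCl^-]_original = 0.0608 × 100.0/10.1 = 0.602 mol/L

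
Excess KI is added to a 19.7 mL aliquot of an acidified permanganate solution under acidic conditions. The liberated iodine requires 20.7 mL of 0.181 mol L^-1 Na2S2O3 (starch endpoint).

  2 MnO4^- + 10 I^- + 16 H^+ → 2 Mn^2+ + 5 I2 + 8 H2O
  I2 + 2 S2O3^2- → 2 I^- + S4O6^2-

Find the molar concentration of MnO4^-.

0.0380 mol/L

n(S2O3^2-) = 0.0207 × 0.181 = 3.75 × 10^-3 mol
n(I2) = n(S2O3^2-)/2 = 1.87 × 10^-3 mol
From the 2:5 ratio, n(MnO4^-) in the aliquot = 2/5 × 1.87 × 10^-3 = 7.49 × 10^-4 mol
[MnO4^-] = 7.49 × 10^-4 / 0.0197 = 0.0380 mol/L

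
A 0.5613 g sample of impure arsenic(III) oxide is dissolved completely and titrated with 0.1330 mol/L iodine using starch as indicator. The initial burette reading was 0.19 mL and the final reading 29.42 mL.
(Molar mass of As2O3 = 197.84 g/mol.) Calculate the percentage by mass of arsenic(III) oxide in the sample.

As2O3 + 2 I2 + 2 H2O → As2O5 + 4 HI
n(I2) = 0.02923 L × 0.1330 mol/L = 3.888 × 10^-3 mol
From the 1:2 ratio, n(As2O3) = 1/2 × 3.888 × 10^-3 = 1.944 × 10^-3 mol
mass of As2O3 = 1.944 × 10^-3 × 197.84 g/mol = 0.3846 g
% As2O3 = 0.3846 / 0.5613 × 100 = 68.51 %

68.51 %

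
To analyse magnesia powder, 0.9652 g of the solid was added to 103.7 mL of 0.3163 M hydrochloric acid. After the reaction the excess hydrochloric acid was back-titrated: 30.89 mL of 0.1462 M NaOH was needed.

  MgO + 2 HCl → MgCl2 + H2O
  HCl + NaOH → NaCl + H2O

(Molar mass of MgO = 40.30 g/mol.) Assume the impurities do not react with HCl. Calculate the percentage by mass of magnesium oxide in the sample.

n(HCl) added = 0.1037 × 0.3163 = 0.03280 mol
n(NaOH) used in back-titration = 0.03089 × 0.1462 = 4.516 × 10^-3 mol
n(HCl) left over = 4.516 × 10^-3 mol (1:1 ratio)
n(HCl) consumed by analyte = 0.03280 − 4.516 × 10^-3 = 0.02828 mol
From the 1:2 ratio, n(MgO) = 1/2 × 0.02828 = 0.01414 mol
mass of MgO = 0.01414 × 40.30 = 0.5699 g
% MgO = 0.5699 / 0.9652 × 100 = 59.05 %

59.05 %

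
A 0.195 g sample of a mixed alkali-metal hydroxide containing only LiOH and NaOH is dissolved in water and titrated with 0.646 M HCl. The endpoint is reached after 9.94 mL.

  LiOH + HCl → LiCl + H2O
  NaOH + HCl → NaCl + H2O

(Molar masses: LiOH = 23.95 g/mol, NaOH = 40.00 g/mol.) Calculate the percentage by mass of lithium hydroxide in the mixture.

n(HCl) = 0.00994 × 0.646 = 6.42 × 10^-3 mol
Let x = n(LiOH), y = n(NaOH).
Titrant: 1x + 1y = 6.42 × 10^-3;  mass: 23.95x + 40.00y = 0.195
Solving, x = 3.85 × 10^-3 mol, y = 2.57 × 10^-3 mol
mass of LiOH = 3.85 × 10^-3 × 23.95 = 0.0923 g
% LiOH = 0.0923 / 0.195 × 100 = 47.3 %

47.3 %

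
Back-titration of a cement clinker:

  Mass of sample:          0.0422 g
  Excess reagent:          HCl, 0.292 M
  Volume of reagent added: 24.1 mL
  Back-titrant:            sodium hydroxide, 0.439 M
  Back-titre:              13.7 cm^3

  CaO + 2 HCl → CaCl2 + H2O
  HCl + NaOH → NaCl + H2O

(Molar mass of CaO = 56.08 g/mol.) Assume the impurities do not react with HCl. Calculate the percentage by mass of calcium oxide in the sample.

68.0 %

n(HCl) added = 0.0241 × 0.292 = 7.04 × 10^-3 mol
n(NaOH) used in back-titration = 0.0137 × 0.439 = 6.01 × 10^-3 mol
n(HCl) left over = 6.01 × 10^-3 mol (1:1 ratio)
n(HCl) consumed by analyte = 7.04 × 10^-3 − 6.01 × 10^-3 = 1.02 × 10^-3 mol
From the 1:2 ratio, n(CaO) = 1/2 × 1.02 × 10^-3 = 5.11 × 10^-4 mol
mass of CaO = 5.11 × 10^-4 × 56.08 = 0.0287 g
% CaO = 0.0287 / 0.0422 × 100 = 68.0 %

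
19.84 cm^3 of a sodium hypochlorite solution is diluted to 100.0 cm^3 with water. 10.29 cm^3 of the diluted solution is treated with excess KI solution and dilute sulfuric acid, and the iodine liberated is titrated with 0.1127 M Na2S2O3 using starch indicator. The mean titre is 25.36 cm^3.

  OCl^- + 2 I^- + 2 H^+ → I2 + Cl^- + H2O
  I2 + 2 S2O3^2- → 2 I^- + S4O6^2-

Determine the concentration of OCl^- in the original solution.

0.7000 M

n(S2O3^2-) = 0.02536 × 0.1127 = 2.858 × 10^-3 mol
n(I2) = n(S2O3^2-)/2 = 1.429 × 10^-3 mol
n(OCl^-) in the aliquot = 1.429 × 10^-3 mol (1:1 ratio)
[OCl^-]_dilute = 1.429 × 10^-3 / 0.01029 = 0.1389 mol/L
[OCl^-]_original = 0.1389 × 100.0/19.84 = 0.7000 mol/L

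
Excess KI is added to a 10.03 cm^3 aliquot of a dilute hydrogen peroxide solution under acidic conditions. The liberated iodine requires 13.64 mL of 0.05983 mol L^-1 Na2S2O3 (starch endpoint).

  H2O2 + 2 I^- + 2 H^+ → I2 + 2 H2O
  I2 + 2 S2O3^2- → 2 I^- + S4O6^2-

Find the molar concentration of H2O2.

n(S2O3^2-) = 0.01364 × 0.05983 = 8.161 × 10^-4 mol
n(I2) = n(S2O3^2-)/2 = 4.080 × 10^-4 mol
n(H2O2) in the aliquot = 4.080 × 10^-4 mol (1:1 ratio)
[H2O2] = 4.080 × 10^-4 / 0.01003 = 0.04068 mol/L

0.04068 mol/L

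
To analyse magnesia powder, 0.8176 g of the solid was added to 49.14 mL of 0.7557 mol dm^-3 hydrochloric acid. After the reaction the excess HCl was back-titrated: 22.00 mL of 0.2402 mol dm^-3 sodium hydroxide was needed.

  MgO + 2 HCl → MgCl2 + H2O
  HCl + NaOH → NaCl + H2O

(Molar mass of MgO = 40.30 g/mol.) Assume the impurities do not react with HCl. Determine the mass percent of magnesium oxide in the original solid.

78.50 %

n(HCl) added = 0.04914 × 0.7557 = 0.03714 mol
n(NaOH) used in back-titration = 0.02200 × 0.2402 = 5.284 × 10^-3 mol
n(HCl) left over = 5.284 × 10^-3 mol (1:1 ratio)
n(HCl) consumed by analyte = 0.03714 − 5.284 × 10^-3 = 0.03185 mol
From the 1:2 ratio, n(MgO) = 1/2 × 0.03185 = 0.01593 mol
mass of MgO = 0.01593 × 40.30 = 0.6418 g
% MgO = 0.6418 / 0.8176 × 100 = 78.50 %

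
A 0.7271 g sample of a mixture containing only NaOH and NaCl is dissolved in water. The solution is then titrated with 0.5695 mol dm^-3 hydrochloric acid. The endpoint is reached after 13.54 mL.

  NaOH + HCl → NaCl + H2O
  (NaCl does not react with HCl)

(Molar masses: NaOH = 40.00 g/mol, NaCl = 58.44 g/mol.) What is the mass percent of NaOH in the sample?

42.42 %

n(HCl) = 0.01354 × 0.5695 = 7.711 × 10^-3 mol
Let x = n(NaOH), y = n(NaCl).
Titrant: 1x = 7.711 × 10^-3;  mass: 40.00x + 58.44y = 0.7271
Solving, x = 7.711 × 10^-3 mol, y = 7.164 × 10^-3 mol
mass of NaOH = 7.711 × 10^-3 × 40.00 = 0.3084 g
% NaOH = 0.3084 / 0.7271 × 100 = 42.42 %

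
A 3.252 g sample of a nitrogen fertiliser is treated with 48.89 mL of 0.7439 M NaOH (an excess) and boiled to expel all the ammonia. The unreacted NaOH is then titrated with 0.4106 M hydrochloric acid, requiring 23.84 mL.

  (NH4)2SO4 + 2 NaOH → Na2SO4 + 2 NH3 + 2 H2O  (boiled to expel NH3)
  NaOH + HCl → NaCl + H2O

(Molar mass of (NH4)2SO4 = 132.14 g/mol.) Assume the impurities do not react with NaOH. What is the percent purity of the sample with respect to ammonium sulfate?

54.00 %

n(NaOH) added = 0.04889 × 0.7439 = 0.03637 mol
n(HCl) used in back-titration = 0.02384 × 0.4106 = 9.789 × 10^-3 mol
n(NaOH) left over = 9.789 × 10^-3 mol (1:1 ratio)
n(NaOH) consumed by analyte = 0.03637 − 9.789 × 10^-3 = 0.02658 mol
From the 1:2 ratio, n((NH4)2SO4) = 1/2 × 0.02658 = 0.01329 mol
mass of (NH4)2SO4 = 0.01329 × 132.14 = 1.756 g
% (NH4)2SO4 = 1.756 / 3.252 × 100 = 54.00 %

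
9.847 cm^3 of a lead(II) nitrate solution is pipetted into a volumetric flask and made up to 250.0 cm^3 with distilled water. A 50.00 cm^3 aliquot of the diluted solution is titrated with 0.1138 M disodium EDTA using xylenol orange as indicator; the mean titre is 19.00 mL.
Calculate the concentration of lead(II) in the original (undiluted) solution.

1.098 M

Pb^2+ + EDTA^4- → [Pb(EDTA)]^2-
n(EDTA) = 0.01900 × 0.1138 = 2.162 × 10^-3 mol
n(Pb2+) in the aliquot = 2.162 × 10^-3 mol (1:1 ratio)
[Pb2+]_dilute = 2.162 × 10^-3 / 0.05000 = 0.04324 mol/L
Dilution factor = 250.0 / 9.847 = 25.39
[Pb2+]_stock = 0.04324 × 25.39 = 1.098 mol/L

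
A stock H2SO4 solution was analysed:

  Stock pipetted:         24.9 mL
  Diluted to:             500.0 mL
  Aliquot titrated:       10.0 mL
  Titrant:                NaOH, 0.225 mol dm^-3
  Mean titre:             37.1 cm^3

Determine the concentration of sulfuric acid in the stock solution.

8.38 mol/L

H2SO4 + 2 NaOH → Na2SO4 + 2 H2O
n(NaOH) = 0.0371 × 0.225 = 8.35 × 10^-3 mol
From the 1:2 ratio, n(H2SO4) in the aliquot = 1/2 × 8.35 × 10^-3 = 4.17 × 10^-3 mol
[H2SO4]_dilute = 4.17 × 10^-3 / 0.0100 = 0.417 mol/L
Dilution factor = 500.0 / 24.9 = 20.08
[H2SO4]_stock = 0.417 × 20.08 = 8.38 mol/L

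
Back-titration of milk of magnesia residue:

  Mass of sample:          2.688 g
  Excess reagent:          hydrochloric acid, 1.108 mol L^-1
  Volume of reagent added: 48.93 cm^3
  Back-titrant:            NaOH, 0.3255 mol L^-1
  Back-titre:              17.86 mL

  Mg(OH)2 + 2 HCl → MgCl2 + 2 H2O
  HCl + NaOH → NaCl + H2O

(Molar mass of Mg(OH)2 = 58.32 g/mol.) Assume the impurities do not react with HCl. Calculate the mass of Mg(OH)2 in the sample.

1.411 g

n(HCl) added = 0.04893 × 1.108 = 0.05421 mol
n(NaOH) used in back-titration = 0.01786 × 0.3255 = 5.813 × 10^-3 mol
n(HCl) left over = 5.813 × 10^-3 mol (1:1 ratio)
n(HCl) consumed by analyte = 0.05421 − 5.813 × 10^-3 = 0.04840 mol
From the 1:2 ratio, n(Mg(OH)2) = 1/2 × 0.04840 = 0.02420 mol
mass of Mg(OH)2 = 0.02420 × 58.32 = 1.411 g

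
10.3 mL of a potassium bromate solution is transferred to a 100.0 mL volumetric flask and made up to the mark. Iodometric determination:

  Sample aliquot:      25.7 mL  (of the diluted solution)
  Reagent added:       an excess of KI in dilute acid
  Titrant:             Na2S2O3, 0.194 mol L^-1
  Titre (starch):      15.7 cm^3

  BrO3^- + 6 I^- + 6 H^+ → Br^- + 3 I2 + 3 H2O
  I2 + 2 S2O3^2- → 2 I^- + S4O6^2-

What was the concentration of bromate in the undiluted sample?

0.192 mol/L

n(S2O3^2-) = 0.0157 × 0.194 = 3.05 × 10^-3 mol
n(I2) = n(S2O3^2-)/2 = 1.52 × 10^-3 mol
From the 1:3 ratio, n(BrO3^-) in the aliquot = 1/3 × 1.52 × 10^-3 = 5.08 × 10^-4 mol
[BrO3^-]_dilute = 5.08 × 10^-4 / 0.0257 = 0.0198 mol/L
[BrO3^-]_original = 0.0198 × 100.0/10.3 = 0.192 mol/L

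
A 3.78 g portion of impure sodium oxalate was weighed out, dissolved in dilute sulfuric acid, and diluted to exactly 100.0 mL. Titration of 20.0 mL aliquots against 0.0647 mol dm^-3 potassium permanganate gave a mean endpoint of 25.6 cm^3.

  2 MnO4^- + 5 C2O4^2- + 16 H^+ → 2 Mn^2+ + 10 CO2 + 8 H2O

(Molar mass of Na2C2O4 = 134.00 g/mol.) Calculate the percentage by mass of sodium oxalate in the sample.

73.4 %

n(KMnO4) per titration = 0.0256 × 0.0647 = 1.66 × 10^-3 mol
From the 5:2 ratio, n(Na2C2O4) in each aliquot = 5/2 × 1.66 × 10^-3 = 4.14 × 10^-3 mol
n(Na2C2O4) in the whole flask = 4.14 × 10^-3 × 100.0/20.0 = 0.0207 mol
mass of Na2C2O4 = 0.0207 × 134.00 = 2.77 g
% Na2C2O4 = 2.77 / 3.78 × 100 = 73.4 %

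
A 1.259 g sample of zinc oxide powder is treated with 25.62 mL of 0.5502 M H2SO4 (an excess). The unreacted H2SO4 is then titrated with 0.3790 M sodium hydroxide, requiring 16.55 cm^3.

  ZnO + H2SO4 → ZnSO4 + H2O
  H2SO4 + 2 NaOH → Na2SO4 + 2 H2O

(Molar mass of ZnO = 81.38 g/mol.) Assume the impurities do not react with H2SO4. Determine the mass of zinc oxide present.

n(H2SO4) added = 0.02562 × 0.5502 = 0.01410 mol
n(NaOH) used in back-titration = 0.01655 × 0.3790 = 6.272 × 10^-3 mol
From the 1:2 ratio, n(H2SO4) left over = 1/2 × 6.272 × 10^-3 = 3.136 × 10^-3 mol
n(H2SO4) consumed by analyte = 0.01410 − 3.136 × 10^-3 = 0.01096 mol
n(ZnO) = 0.01096 mol (1:1 ratio)
mass of ZnO = 0.01096 × 81.38 = 0.8919 g

0.8919 g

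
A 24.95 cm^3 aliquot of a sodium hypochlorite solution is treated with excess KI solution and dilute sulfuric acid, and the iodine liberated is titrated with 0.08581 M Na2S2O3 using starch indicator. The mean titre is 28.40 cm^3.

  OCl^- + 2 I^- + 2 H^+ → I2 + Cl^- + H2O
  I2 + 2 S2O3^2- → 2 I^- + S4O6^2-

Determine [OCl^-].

n(S2O3^2-) = 0.02840 × 0.08581 = 2.437 × 10^-3 mol
n(I2) = n(S2O3^2-)/2 = 1.219 × 10^-3 mol
n(OCl^-) in the aliquot = 1.219 × 10^-3 mol (1:1 ratio)
[OCl^-] = 1.219 × 10^-3 / 0.02495 = 0.04884 mol/L

0.04884 M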